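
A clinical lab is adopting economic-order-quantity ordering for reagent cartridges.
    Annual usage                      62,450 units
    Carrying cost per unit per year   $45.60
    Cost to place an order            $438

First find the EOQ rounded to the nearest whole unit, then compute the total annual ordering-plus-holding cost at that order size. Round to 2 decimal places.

$49,946.00

Optimal lot size Q* = (2 × 62,450 × $438 / $45.6)^½ ≈ 1,095.31 → Q = 1,095 units
Orders/yr = 62,450/1,095 = 57.032; ordering cost = 57.032 × $438 = $24,980.00
Average inventory = 1,095/2 = 547.5; holding cost = 547.5 × $45.6 = $24,966.00
Total = $24,980.00 + $24,966.00 = $49,946.00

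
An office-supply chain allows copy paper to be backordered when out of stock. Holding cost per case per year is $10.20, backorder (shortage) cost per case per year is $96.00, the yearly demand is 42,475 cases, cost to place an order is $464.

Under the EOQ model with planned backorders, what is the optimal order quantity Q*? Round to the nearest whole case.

Q* = √(2DS/H) · √((H + b)/b)
   = √(2 × 42,475 × 464 / 10.2) · √((10.2 + 96) / 96)
   = 1,965.806 × 1.0518 ≈ 2,067.60

2,068 cases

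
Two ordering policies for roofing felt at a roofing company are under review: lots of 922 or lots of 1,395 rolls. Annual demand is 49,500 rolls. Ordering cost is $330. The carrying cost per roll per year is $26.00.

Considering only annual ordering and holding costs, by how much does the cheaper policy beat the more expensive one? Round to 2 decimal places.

$141.76

TC(Q) = (D/Q)S + (Q/2)H
TC(922) = (49,500/922)×330 + (922/2)×26 = $29,702.92
TC(1,395) = (49,500/1,395)×330 + (1,395/2)×26 = $29,844.68
Cheaper: Q = 922.  Difference = $141.76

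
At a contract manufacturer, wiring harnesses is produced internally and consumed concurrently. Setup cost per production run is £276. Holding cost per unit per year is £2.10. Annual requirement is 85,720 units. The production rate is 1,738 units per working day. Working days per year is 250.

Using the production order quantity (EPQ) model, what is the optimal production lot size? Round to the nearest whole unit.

d = 85,720/250 = 342.8800 units/day;  effective holding cost H(1 − d/p) = 2.1·(1 − 342.8800/1738) = 1.68570
Q* = √(2DS / H_eff) = √(2·85,720·276 / 1.68570) ≈ 5,298.10

5,298 units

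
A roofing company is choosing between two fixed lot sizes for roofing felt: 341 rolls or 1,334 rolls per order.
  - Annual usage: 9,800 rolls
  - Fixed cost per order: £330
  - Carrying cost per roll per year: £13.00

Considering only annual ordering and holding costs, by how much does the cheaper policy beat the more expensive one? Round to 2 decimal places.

£605.08

Annual cost at Q: ordering D·S/Q plus holding Q·H/2.
TC(341) = (9,800/341)×330 + (341/2)×13 = £11,700.37
TC(1,334) = (9,800/1,334)×330 + (1,334/2)×13 = £11,095.29
Lots of 1,334 are cheaper by £605.08.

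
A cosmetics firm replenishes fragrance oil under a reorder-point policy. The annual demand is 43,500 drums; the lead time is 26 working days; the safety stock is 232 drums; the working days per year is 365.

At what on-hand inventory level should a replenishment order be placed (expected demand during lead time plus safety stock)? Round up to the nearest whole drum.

3,331 drums

Daily demand d = 43,500 / 365 = 119.178 drums/day
Demand during lead time = 119.178 × 26 = 3,098.63
Reorder point = 3,098.63 + 232 = 3,330.63 → round up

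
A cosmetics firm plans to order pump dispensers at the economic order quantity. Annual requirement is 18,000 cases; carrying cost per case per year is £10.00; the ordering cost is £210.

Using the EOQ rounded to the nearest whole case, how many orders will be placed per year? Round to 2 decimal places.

2DS/H = 2·18,000·210/10 = 756,000.00
EOQ = √756,000.00 ≈ 869.48 → Q = 869
Orders per year = D/Q = 18,000 / 869 = 20.713

20.71 orders per year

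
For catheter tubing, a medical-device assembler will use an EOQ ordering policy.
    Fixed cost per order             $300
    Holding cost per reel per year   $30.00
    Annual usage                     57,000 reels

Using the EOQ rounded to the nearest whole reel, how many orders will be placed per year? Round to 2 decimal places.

53.37 orders per year

Q* = √(2·D·S / H) = √(2·57,000·300 / 30) = √1,140,000.0 ≈ 1,067.71 → Q = 1,068
Orders per year = D/Q = 57,000 / 1,068 = 53.371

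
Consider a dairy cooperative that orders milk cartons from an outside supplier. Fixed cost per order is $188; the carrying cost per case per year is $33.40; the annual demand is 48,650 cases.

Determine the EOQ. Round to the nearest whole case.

740 cases

Optimal lot size Q* = (2 × 48,650 × $188 / $33.4)^½ ≈ 740.05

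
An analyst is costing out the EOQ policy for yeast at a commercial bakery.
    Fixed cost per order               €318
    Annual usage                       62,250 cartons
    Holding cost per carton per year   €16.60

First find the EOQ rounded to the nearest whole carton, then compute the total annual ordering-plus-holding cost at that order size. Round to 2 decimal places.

Q* = √(2·D·S / H) = √(2·62,250·318 / 16.6) = √2,385,000.0 ≈ 1,544.34 → Q = 1,544 cartons
Orders/yr = 62,250/1,544 = 40.317; ordering cost = 40.317 × €318 = €12,820.92
Average inventory = 1,544/2 = 772; holding cost = 772 × €16.6 = €12,815.20
Total = €12,820.92 + €12,815.20 = €25,636.12

€25,636.12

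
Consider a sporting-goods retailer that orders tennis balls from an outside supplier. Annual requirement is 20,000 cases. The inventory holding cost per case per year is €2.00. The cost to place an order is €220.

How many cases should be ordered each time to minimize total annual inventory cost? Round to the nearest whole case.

Optimal lot size Q* = (2 × 20,000 × €220 / €2)^½ ≈ 2,097.62

2,098 cases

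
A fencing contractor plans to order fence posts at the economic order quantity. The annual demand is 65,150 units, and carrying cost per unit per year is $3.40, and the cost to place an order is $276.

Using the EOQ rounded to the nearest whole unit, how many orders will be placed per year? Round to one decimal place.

20.0 orders per year

EOQ = √(2DS/H) = √(2 × 65,150 × 276 / 3.4)
    = √(10,577,294.12) ≈ 3,252.28 → Q = 3,252
Orders per year = D/Q = 65,150 / 3,252 = 20.034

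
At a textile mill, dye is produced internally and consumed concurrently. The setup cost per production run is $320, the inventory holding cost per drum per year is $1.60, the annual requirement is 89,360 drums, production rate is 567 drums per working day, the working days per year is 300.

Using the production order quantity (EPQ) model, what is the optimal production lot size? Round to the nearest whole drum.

8,678 drums

d = 89,360/300 = 297.8667 drums/day;  effective holding cost H(1 − d/p) = 1.6·(1 − 297.8667/567) = 0.75946
Q* = √(2DS / H_eff) = √(2·89,360·320 / 0.75946) ≈ 8,677.79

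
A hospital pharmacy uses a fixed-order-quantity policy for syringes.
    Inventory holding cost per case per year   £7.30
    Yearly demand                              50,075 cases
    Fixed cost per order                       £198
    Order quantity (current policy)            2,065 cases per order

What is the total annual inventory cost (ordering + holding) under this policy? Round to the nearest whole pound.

£12,339

Ordering: D/Q × S = 50,075/2,065 × £198 = £4,801.38
Holding:  Q/2 × H = 2,065/2 × £7.3 = £7,537.25
Total = £4,801.38 + £7,537.25 = £12,338.63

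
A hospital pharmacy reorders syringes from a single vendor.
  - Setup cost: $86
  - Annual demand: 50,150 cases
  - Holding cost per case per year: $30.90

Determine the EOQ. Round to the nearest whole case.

Q* = √(2·D·S / H) = √(2·50,150·86 / 30.9) = √279,152.1 ≈ 528.35

528 cases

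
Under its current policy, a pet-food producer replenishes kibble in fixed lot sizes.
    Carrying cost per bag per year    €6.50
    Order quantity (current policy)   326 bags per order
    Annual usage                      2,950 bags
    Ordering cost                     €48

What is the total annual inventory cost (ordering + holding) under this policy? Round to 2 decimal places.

€1,493.86

Annual ordering cost = (D/Q)·S = (2,950/326) × 48 = €434.36
Annual holding cost  = (Q/2)·H = (326/2) × 6.5 = €1,059.50
Total = €434.36 + €1,059.50 = €1,493.86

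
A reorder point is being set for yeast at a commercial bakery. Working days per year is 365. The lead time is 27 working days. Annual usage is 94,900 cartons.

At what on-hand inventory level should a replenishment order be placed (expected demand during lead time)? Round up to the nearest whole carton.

7,020 cartons

Daily demand d = 94,900 / 365 = 260.000 cartons/day
Demand during lead time = 260.000 × 27 = 7,020.00
Reorder point = 7,020.00 → round up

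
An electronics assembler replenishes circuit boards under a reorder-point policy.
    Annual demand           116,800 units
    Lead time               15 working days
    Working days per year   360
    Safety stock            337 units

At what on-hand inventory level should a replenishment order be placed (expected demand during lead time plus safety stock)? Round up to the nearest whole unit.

Daily demand d = 116,800 / 360 = 324.444 units/day
Demand during lead time = 324.444 × 15 = 4,866.67
Reorder point = 4,866.67 + 337 = 5,203.67 → round up

5,204 units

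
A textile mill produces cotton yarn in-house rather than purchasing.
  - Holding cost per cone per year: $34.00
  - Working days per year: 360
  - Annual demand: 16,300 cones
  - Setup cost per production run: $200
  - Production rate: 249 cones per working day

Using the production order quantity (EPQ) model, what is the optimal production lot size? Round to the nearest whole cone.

Daily demand d = 16,300/360 = 45.278; p = 249; 1 − d/p = 0.81816
EPQ = √(2DS / (H(1 − d/p)))
    = √(2 × 16,300 × 200 / (34 × 0.81816)) ≈ 484.13

484 cones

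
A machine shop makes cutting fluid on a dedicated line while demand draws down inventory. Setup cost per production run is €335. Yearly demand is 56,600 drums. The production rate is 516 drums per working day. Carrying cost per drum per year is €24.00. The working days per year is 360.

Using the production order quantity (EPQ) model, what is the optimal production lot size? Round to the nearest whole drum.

1,507 drums

d = 56,600/360 = 157.2222 drums/day;  effective holding cost H(1 − d/p) = 24·(1 − 157.2222/516) = 16.68734
Q* = √(2DS / H_eff) = √(2·56,600·335 / 16.68734) ≈ 1,507.48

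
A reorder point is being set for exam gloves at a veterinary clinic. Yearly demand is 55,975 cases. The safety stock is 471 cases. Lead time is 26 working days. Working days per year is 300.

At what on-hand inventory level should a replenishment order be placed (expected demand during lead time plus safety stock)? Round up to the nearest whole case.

Daily demand d = 55,975 / 300 = 186.583 cases/day
Demand during lead time = 186.583 × 26 = 4,851.17
Reorder point = 4,851.17 + 471 = 5,322.17 → round up

5,323 cases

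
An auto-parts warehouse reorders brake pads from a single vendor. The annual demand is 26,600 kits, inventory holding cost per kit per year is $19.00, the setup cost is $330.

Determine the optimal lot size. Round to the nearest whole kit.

961 kits

2DS/H = 2·26,600·330/19 = 924,000.00
EOQ = √924,000.00 ≈ 961.25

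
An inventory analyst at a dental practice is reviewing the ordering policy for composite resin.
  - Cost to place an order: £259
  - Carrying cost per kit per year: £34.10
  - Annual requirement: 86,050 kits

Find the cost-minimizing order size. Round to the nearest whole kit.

Q* = √(2·D·S / H) = √(2·86,050·259 / 34.1) = √1,307,152.5 ≈ 1,143.31

1,143 kits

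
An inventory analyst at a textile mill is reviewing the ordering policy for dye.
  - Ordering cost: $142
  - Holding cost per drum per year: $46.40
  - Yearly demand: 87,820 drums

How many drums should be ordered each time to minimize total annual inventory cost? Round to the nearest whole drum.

733 drums

Q* = √(2·D·S / H) = √(2·87,820·142 / 46.4) = √537,519.0 ≈ 733.16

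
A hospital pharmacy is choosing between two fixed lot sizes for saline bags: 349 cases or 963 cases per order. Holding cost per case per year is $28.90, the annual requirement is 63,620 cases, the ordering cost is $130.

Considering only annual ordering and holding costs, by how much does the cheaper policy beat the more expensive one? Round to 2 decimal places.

Annual cost at Q: ordering D·S/Q plus holding Q·H/2.
TC(349) = (63,620/349)×130 + (349/2)×28.9 = $28,741.04
TC(963) = (63,620/963)×130 + (963/2)×28.9 = $22,503.72
Lots of 963 are cheaper by $6,237.32.

$6,237.32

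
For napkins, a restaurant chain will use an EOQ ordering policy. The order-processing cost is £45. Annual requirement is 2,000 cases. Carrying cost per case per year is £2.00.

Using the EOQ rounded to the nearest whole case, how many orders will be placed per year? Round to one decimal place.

EOQ = √(2DS/H) = √(2 × 2,000 × 45 / 2)
    = √(90,000.00) ≈ 300.00 → Q = 300
Orders per year = D/Q = 2,000 / 300 = 6.667

6.7 orders per year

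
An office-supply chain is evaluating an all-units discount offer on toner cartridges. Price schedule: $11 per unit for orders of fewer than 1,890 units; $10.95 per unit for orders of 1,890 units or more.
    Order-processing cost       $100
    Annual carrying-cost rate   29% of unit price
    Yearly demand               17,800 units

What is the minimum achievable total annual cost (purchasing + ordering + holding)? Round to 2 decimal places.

H₁ = 29%×$11 = $3.1900;  H₂ = 29%×$10.95 = $3.1755
EOQ₁ = √(2×17,800×100/3.1900) = 1,056.40  (< 1,890, feasible at tier 1)
EOQ₂ = √(2×17,800×100/3.1755) = 1,058.81  (< 1,890 → use Q = 1,890 at tier-2 price)
TC(tier 1 (EOQ₁), Q≈1,056.4) = $199,169.93
TC(tier 2, Q≈1,890.0) = $198,852.65
Minimum at tier 2: $198,852.65

$198,852.65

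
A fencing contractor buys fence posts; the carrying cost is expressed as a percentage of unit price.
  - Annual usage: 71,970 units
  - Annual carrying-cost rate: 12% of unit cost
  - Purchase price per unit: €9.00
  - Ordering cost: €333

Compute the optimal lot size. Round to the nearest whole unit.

6,662 units

Holding cost per unit per year: H = 12% × €9 = €1.0800
2DS/H = 2·71,970·333/1.08 = 44,381,500.00
EOQ = √44,381,500.00 ≈ 6,661.94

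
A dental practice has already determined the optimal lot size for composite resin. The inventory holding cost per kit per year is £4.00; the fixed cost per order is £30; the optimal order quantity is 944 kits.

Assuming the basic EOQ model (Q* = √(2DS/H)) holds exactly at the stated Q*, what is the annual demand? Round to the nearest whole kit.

59,409 kits per year

EOQ relation: Q² = 2DS/H, so rearrange for the unknown.
D = Q²H / (2S) = 944² × 4 / (2 × 30) = 59,409.07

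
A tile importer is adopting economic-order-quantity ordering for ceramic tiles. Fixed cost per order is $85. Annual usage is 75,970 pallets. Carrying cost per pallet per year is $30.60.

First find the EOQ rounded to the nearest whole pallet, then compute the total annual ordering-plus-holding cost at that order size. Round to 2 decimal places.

$19,879.54

Q* = √(2·D·S / H) = √(2·75,970·85 / 30.6) = √422,055.6 ≈ 649.66 → Q = 650 pallets
Ordering: D/Q × S = 75,970/650 × $85 = $9,934.54
Holding:  Q/2 × H = 650/2 × $30.6 = $9,945.00
Total = $9,934.54 + $9,945.00 = $19,879.54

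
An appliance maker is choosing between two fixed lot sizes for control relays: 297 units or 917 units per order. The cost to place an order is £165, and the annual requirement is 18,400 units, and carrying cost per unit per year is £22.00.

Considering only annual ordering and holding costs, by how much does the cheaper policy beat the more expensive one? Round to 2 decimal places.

£91.43

TC(Q) = (D/Q)S + (Q/2)H
TC(297) = (18,400/297)×165 + (297/2)×22 = £13,489.22
TC(917) = (18,400/917)×165 + (917/2)×22 = £13,397.80
|ΔTC| = |£13,489.22 − £13,397.80| = £91.43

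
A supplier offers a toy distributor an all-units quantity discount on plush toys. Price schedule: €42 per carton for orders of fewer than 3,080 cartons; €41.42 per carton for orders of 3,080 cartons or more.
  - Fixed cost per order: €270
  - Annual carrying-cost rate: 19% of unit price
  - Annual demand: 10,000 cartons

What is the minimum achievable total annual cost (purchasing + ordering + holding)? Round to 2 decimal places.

€426,564.45

H₁ = 19%×€42 = €7.9800;  H₂ = 19%×€41.42 = €7.8698
EOQ₁ = √(2×10,000×270/7.9800) = 822.61  (< 3,080, feasible at tier 1)
EOQ₂ = √(2×10,000×270/7.8698) = 828.35  (< 3,080 → use Q = 3,080 at tier-2 price)
TC(tier 1 (EOQ₁), Q≈822.6) = €426,564.45
TC(tier 2, Q≈3,080.0) = €427,196.12
Minimum at tier 1 (EOQ₁): €426,564.45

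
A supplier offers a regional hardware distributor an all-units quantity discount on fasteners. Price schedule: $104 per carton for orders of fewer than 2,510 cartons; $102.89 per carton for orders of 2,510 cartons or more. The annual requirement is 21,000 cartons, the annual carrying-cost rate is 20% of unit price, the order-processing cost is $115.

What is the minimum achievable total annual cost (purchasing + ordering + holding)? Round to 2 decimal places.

$2,187,477.54

H₁ = 20%×$104 = $20.8000;  H₂ = 20%×$102.89 = $20.5780
EOQ₁ = √(2×21,000×115/20.8000) = 481.88  (< 2,510, feasible at tier 1)
EOQ₂ = √(2×21,000×115/20.5780) = 484.48  (< 2,510 → use Q = 2,510 at tier-2 price)
TC(tier 1 (EOQ₁), Q≈481.9) = $2,194,023.17
TC(tier 2, Q≈2,510.0) = $2,187,477.54
Minimum at tier 2: $2,187,477.54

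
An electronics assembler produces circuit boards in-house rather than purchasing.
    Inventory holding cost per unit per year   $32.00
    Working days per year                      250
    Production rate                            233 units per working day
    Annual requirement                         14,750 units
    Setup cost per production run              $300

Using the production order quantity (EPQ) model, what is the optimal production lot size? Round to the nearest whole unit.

609 units

Daily demand d = 14,750/250 = 59.000; p = 233; 1 − d/p = 0.74678
EPQ = √(2DS / (H(1 − d/p)))
    = √(2 × 14,750 × 300 / (32 × 0.74678)) ≈ 608.56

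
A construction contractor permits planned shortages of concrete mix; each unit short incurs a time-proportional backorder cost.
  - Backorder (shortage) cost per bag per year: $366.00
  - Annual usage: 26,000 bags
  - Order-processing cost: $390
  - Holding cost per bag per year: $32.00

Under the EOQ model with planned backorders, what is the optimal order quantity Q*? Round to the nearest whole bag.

830 bags

Basic EOQ = √(2·26,000·390/32) = 796.084
Backorder adjustment √((H+b)/b) = √((32+366)/366) = 1.0428
Q* = 796.084 × 1.0428 ≈ 830.16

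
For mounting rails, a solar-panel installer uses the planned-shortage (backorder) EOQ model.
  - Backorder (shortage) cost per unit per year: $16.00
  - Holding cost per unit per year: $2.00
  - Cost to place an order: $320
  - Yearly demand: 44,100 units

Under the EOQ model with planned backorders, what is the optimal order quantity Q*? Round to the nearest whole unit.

3,984 units

Q* = √(2DS/H) · √((H + b)/b)
   = √(2 × 44,100 × 320 / 2) · √((2 + 16) / 16)
   = 3,756.594 × 1.0607 ≈ 3,984.47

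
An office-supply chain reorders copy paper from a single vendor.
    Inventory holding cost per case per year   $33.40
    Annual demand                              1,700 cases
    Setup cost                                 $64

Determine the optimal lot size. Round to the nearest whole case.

81 cases

2DS/H = 2·1,700·64/33.4 = 6,514.97
EOQ = √6,514.97 ≈ 80.72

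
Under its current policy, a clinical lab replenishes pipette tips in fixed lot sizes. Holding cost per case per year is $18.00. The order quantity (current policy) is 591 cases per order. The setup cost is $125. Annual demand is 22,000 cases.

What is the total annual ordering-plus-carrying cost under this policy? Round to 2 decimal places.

Annual ordering cost = (D/Q)·S = (22,000/591) × 125 = $4,653.13
Annual holding cost  = (Q/2)·H = (591/2) × 18 = $5,319.00
Total = $4,653.13 + $5,319.00 = $9,972.13

$9,972.13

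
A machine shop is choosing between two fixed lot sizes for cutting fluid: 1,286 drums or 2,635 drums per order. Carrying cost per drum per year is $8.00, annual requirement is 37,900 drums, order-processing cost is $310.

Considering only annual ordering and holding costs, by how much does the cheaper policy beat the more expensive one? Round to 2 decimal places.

TC(Q) = (D/Q)S + (Q/2)H
TC(1,286) = (37,900/1,286)×310 + (1,286/2)×8 = $14,280.08
TC(2,635) = (37,900/2,635)×310 + (2,635/2)×8 = $14,998.82
Lots of 1,286 are cheaper by $718.74.

$718.74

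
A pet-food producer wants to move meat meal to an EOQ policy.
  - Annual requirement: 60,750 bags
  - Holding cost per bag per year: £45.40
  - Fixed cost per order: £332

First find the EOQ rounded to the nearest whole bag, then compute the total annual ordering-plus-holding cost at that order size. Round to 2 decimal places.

£42,794.22

2DS/H = 2·60,750·332/45.4 = 888,502.20
EOQ = √888,502.20 ≈ 942.60 → Q = 943 bags
Annual ordering cost = (D/Q)·S = (60,750/943) × 332 = £21,388.12
Annual holding cost  = (Q/2)·H = (943/2) × 45.4 = £21,406.10
Total = £21,388.12 + £21,406.10 = £42,794.22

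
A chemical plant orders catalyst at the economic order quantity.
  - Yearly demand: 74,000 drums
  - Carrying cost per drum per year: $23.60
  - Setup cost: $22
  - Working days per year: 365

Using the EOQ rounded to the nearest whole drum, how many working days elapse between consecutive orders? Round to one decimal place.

1.8 days

EOQ = √(2DS/H) = √(2 × 74,000 × 22 / 23.6)
    = √(137,966.10) ≈ 371.44 → Q = 371 drums
Cycle time = (working days × Q)/D = (365 × 371) / 74,000 = 1.830 days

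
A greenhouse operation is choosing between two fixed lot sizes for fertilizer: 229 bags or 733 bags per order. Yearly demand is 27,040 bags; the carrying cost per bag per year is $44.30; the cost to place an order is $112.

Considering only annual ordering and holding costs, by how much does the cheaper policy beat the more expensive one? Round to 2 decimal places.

$2,070.42

Annual cost at Q: ordering D·S/Q plus holding Q·H/2.
TC(229) = (27,040/229)×112 + (229/2)×44.3 = $18,297.15
TC(733) = (27,040/733)×112 + (733/2)×44.3 = $20,367.57
Lots of 229 are cheaper by $2,070.42.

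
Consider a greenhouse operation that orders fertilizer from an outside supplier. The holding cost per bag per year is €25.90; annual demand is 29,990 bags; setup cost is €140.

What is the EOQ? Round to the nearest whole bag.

569 bags

2DS/H = 2·29,990·140/25.9 = 324,216.22
EOQ = √324,216.22 ≈ 569.40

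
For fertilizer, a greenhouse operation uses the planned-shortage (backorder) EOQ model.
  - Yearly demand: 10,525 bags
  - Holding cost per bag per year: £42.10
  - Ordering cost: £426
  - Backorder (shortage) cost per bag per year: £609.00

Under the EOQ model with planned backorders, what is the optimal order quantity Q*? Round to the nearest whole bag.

477 bags

Q* = √(2DS/H) · √((H + b)/b)
   = √(2 × 10,525 × 426 / 42.1) · √((42.1 + 609) / 609)
   = 461.519 × 1.0340 ≈ 477.21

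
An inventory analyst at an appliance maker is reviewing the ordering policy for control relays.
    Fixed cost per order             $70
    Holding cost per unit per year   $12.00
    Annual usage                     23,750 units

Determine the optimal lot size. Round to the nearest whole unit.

Optimal lot size Q* = (2 × 23,750 × $70 / $12)^½ ≈ 526.39

526 units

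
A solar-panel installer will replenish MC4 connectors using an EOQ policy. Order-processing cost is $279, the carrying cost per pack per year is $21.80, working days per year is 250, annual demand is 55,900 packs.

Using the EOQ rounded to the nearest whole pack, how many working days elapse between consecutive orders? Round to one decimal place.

2DS/H = 2·55,900·279/21.8 = 1,430,834.86
EOQ = √1,430,834.86 ≈ 1,196.18 → Q = 1,196 packs
Days between orders = 250 / (D/Q) = 250 / 46.739 ≈ 5.349

5.3 days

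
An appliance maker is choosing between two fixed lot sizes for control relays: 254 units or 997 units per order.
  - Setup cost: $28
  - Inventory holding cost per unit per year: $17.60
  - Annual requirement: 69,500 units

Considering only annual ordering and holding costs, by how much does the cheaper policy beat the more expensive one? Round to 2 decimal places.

$828.84

For each Q, cost = (D/Q)·S + (Q/2)·H.
TC(254) = (69,500/254)×28 + (254/2)×17.6 = $9,896.62
TC(997) = (69,500/997)×28 + (997/2)×17.6 = $10,725.46
|ΔTC| = |$9,896.62 − $10,725.46| = $828.84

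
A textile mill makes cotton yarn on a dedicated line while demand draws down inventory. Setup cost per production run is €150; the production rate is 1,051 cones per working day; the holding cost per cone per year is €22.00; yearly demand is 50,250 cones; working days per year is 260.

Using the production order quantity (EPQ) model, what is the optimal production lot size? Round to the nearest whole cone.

d = 50,250/260 = 193.2692 cones/day;  effective holding cost H(1 − d/p) = 22·(1 − 193.2692/1051) = 17.95440
Q* = √(2DS / H_eff) = √(2·50,250·150 / 17.95440) ≈ 916.31

916 cones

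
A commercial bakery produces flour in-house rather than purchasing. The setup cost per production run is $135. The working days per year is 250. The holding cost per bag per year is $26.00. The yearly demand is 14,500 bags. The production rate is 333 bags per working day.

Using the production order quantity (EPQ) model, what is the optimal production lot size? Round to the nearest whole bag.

427 bags

Daily demand d = 14,500/250 = 58.000; p = 333; 1 − d/p = 0.82583
EPQ = √(2DS / (H(1 − d/p)))
    = √(2 × 14,500 × 135 / (26 × 0.82583)) ≈ 427.01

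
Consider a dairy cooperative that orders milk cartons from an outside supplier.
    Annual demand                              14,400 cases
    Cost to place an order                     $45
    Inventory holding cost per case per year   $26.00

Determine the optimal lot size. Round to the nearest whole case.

Optimal lot size Q* = (2 × 14,400 × $45 / $26)^½ ≈ 223.26

223 cases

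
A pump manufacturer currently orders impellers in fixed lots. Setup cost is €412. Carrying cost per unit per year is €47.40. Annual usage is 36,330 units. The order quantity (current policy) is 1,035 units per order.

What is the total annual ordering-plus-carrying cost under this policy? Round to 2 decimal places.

Orders/yr = 36,330/1,035 = 35.101; ordering cost = 35.101 × €412 = €14,461.80
Average inventory = 1,035/2 = 517.5; holding cost = 517.5 × €47.4 = €24,529.50
Total = €14,461.80 + €24,529.50 = €38,991.30

€38,991.30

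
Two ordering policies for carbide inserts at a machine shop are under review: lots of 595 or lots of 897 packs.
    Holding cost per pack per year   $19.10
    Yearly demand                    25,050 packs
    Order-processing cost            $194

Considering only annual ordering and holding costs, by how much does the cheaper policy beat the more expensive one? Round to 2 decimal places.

Annual cost at Q: ordering D·S/Q plus holding Q·H/2.
TC(595) = (25,050/595)×194 + (595/2)×19.1 = $13,849.81
TC(897) = (25,050/897)×194 + (897/2)×19.1 = $13,984.08
|ΔTC| = |$13,849.81 − $13,984.08| = $134.26

$134.26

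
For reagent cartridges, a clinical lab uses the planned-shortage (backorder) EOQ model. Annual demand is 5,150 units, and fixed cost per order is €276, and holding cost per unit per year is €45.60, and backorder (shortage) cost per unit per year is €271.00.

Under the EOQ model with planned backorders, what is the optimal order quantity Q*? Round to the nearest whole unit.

Basic EOQ = √(2·5,150·276/45.6) = 249.684
Backorder adjustment √((H+b)/b) = √((45.6+271)/271) = 1.0809
Q* = 249.684 × 1.0809 ≈ 269.87

270 units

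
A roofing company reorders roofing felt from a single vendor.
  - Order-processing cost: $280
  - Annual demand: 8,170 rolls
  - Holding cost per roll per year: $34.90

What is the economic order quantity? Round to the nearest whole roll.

EOQ = √(2DS/H) = √(2 × 8,170 × 280 / 34.9)
    = √(131,094.56) ≈ 362.07

362 rolls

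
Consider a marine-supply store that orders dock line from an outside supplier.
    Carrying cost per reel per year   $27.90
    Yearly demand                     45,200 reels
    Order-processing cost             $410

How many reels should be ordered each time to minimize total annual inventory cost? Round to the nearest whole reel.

1,153 reels

2DS/H = 2·45,200·410/27.9 = 1,328,458.78
EOQ = √1,328,458.78 ≈ 1,152.59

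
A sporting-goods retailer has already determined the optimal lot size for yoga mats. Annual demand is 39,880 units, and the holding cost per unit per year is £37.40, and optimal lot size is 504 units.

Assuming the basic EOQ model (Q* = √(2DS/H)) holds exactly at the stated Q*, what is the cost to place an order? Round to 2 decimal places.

From Q* = √(2DS/H) ⇒ Q*² = 2DS/H.
S = Q²H / (2D) = 504² × 37.4 / (2 × 39,880) = 119.1098

£119.11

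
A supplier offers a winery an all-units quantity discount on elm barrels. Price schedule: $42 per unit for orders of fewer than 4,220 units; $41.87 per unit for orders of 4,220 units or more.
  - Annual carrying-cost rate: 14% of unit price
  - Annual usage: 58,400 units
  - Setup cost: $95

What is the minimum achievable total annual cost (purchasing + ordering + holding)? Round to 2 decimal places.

$2,458,891.09

H₁ = 14%×$42 = $5.8800;  H₂ = 14%×$41.87 = $5.8618
EOQ₁ = √(2×58,400×95/5.8800) = 1,373.71  (< 4,220, feasible at tier 1)
EOQ₂ = √(2×58,400×95/5.8618) = 1,375.84  (< 4,220 → use Q = 4,220 at tier-2 price)
TC(tier 1 (EOQ₁), Q≈1,373.7) = $2,460,877.41
TC(tier 2, Q≈4,220.0) = $2,458,891.09
Minimum at tier 2: $2,458,891.09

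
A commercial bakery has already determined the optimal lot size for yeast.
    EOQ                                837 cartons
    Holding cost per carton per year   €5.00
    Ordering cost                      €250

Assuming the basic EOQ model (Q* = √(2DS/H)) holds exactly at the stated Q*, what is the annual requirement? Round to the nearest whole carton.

7,006 cartons per year

Since Q* = (2DS/H)^½, squaring gives Q*²·H = 2DS.
D = Q²H / (2S) = 837² × 5 / (2 × 250) = 7,005.69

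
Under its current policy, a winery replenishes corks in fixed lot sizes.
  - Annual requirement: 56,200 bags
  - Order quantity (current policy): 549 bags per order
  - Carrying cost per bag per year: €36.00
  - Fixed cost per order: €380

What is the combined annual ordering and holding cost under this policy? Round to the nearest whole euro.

Ordering: D/Q × S = 56,200/549 × €380 = €38,899.82
Holding:  Q/2 × H = 549/2 × €36 = €9,882.00
Total = €38,899.82 + €9,882.00 = €48,781.82

€48,782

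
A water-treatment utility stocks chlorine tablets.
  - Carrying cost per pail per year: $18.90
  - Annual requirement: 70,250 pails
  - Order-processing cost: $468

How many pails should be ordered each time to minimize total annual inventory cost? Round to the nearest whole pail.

1,865 pails

Optimal lot size Q* = (2 × 70,250 × $468 / $18.9)^½ ≈ 1,865.22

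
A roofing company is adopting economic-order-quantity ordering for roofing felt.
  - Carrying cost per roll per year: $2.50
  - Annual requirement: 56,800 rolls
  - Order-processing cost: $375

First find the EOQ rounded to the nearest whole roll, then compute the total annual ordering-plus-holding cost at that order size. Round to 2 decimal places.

$10,319.88

Q* = √(2·D·S / H) = √(2·56,800·375 / 2.5) = √17,040,000.0 ≈ 4,127.95 → Q = 4,128 rolls
Annual ordering cost = (D/Q)·S = (56,800/4,128) × 375 = $5,159.88
Annual holding cost  = (Q/2)·H = (4,128/2) × 2.5 = $5,160.00
Total = $5,159.88 + $5,160.00 = $10,319.88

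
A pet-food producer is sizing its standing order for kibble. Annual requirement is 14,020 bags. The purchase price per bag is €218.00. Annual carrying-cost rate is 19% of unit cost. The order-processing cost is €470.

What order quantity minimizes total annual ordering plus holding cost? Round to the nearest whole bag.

Carrying cost H = €218 × 19% = €41.4200/bag/yr
EOQ = √(2DS/H) = √(2 × 14,020 × 470 / 41.42)
    = √(318,174.79) ≈ 564.07

564 bags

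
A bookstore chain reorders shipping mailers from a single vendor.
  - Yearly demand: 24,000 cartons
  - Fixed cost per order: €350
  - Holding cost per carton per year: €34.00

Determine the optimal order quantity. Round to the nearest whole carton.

703 cartons

EOQ = √(2DS/H) = √(2 × 24,000 × 350 / 34)
    = √(494,117.65) ≈ 702.94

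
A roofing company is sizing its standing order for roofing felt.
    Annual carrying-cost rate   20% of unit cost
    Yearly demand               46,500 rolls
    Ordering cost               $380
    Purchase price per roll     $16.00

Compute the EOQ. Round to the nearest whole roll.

Holding cost per roll per year: H = 20% × $16 = $3.2000
Optimal lot size Q* = (2 × 46,500 × $380 / $3.2)^½ ≈ 3,323.21

3,323 rolls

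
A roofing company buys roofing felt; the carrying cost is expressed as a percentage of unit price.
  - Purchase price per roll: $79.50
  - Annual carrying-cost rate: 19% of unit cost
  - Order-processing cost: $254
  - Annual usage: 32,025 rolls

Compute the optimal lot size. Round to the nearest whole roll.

1,038 rolls

Carrying cost H = $79.5 × 19% = $15.1050/roll/yr
EOQ = √(2DS/H) = √(2 × 32,025 × 254 / 15.105)
    = √(1,077,040.71) ≈ 1,037.81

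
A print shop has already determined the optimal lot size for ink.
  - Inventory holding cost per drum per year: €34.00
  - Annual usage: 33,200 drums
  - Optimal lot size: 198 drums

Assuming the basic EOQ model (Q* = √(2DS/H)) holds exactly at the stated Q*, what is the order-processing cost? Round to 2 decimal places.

EOQ relation: Q² = 2DS/H, so rearrange for the unknown.
S = Q²H / (2D) = 198² × 34 / (2 × 33,200) = 20.0743

€20.07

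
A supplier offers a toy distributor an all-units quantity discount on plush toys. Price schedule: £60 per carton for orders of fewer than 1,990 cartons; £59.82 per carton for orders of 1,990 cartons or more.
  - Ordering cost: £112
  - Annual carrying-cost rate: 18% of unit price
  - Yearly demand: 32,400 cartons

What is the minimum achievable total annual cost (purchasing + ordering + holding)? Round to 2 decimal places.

£1,950,705.28

H₁ = 18%×£60 = £10.8000;  H₂ = 18%×£59.82 = £10.7676
EOQ₁ = √(2×32,400×112/10.8000) = 819.76  (< 1,990, feasible at tier 1)
EOQ₂ = √(2×32,400×112/10.7676) = 820.99  (< 1,990 → use Q = 1,990 at tier-2 price)
TC(tier 1 (EOQ₁), Q≈819.8) = £1,952,853.37
TC(tier 2, Q≈1,990.0) = £1,950,705.28
Minimum at tier 2: £1,950,705.28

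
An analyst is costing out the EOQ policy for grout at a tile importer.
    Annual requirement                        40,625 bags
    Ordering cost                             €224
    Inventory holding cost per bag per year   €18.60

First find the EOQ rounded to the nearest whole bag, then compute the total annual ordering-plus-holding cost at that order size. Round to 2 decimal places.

€18,398.91

Q* = √(2·D·S / H) = √(2·40,625·224 / 18.6) = √978,494.6 ≈ 989.19 → Q = 989 bags
Annual ordering cost = (D/Q)·S = (40,625/989) × 224 = €9,201.21
Annual holding cost  = (Q/2)·H = (989/2) × 18.6 = €9,197.70
Total = €9,201.21 + €9,197.70 = €18,398.91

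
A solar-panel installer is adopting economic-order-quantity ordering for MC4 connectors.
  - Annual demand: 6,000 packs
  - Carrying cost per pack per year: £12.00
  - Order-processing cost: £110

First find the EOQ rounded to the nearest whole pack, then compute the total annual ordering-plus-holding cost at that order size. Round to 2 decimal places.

Optimal lot size Q* = (2 × 6,000 × £110 / £12)^½ ≈ 331.66 → Q = 332 packs
Orders/yr = 6,000/332 = 18.072; ordering cost = 18.072 × £110 = £1,987.95
Average inventory = 332/2 = 166; holding cost = 166 × £12 = £1,992.00
Total = £1,987.95 + £1,992.00 = £3,979.95

£3,979.95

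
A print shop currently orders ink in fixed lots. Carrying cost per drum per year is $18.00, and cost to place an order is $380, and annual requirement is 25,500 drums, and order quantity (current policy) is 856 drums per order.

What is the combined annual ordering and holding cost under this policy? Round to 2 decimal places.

$19,024.09

Annual ordering cost = (D/Q)·S = (25,500/856) × 380 = $11,320.09
Annual holding cost  = (Q/2)·H = (856/2) × 18 = $7,704.00
Total = $11,320.09 + $7,704.00 = $19,024.09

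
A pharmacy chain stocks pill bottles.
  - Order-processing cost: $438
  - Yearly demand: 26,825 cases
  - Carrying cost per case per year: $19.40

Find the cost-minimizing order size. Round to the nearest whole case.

EOQ = √(2DS/H) = √(2 × 26,825 × 438 / 19.4)
    = √(1,211,273.20) ≈ 1,100.58

1,101 cases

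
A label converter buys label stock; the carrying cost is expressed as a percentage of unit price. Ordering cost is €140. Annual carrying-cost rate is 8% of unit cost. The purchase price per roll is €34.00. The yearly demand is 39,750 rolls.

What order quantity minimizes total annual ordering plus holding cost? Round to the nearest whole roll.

Carrying cost H = €34 × 8% = €2.7200/roll/yr
Q* = √(2·D·S / H) = √(2·39,750·140 / 2.72) = √4,091,911.8 ≈ 2,022.85

2,023 rolls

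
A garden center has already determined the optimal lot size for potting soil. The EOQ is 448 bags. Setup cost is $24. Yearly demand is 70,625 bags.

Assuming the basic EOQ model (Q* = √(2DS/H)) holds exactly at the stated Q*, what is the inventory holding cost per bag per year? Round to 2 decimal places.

From Q* = √(2DS/H) ⇒ Q*² = 2DS/H.
H = 2DS / Q² = 2 × 70,625 × 24 / 448² = 16.8905

$16.89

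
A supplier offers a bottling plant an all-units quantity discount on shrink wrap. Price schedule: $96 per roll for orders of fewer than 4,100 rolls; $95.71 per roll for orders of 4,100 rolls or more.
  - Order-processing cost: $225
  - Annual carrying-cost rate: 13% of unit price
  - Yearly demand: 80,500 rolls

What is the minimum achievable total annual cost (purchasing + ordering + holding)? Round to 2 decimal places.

H₁ = 13%×$96 = $12.4800;  H₂ = 13%×$95.71 = $12.4423
EOQ₁ = √(2×80,500×225/12.4800) = 1,703.71  (< 4,100, feasible at tier 1)
EOQ₂ = √(2×80,500×225/12.4423) = 1,706.29  (< 4,100 → use Q = 4,100 at tier-2 price)
TC(tier 1 (EOQ₁), Q≈1,703.7) = $7,749,262.36
TC(tier 2, Q≈4,100.0) = $7,734,579.40
Minimum at tier 2: $7,734,579.40

$7,734,579.40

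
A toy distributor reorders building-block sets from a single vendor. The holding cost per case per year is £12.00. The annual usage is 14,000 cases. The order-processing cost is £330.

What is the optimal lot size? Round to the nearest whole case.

Q* = √(2·D·S / H) = √(2·14,000·330 / 12) = √770,000.0 ≈ 877.50

877 cases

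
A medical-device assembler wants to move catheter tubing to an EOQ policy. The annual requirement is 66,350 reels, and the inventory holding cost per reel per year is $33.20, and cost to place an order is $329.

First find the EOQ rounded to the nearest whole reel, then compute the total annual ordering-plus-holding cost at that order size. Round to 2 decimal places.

$38,071.72

Q* = √(2·D·S / H) = √(2·66,350·329 / 33.2) = √1,315,009.0 ≈ 1,146.74 → Q = 1,147 reels
Annual ordering cost = (D/Q)·S = (66,350/1,147) × 329 = $19,031.52
Annual holding cost  = (Q/2)·H = (1,147/2) × 33.2 = $19,040.20
Total = $19,031.52 + $19,040.20 = $38,071.72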